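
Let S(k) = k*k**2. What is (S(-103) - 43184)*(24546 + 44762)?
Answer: -78727719588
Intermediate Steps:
S(k) = k**3
(S(-103) - 43184)*(24546 + 44762) = ((-103)**3 - 43184)*(24546 + 44762) = (-1092727 - 43184)*69308 = -1135911*69308 = -78727719588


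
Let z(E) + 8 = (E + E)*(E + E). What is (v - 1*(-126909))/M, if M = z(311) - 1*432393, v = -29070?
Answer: -97839/45517 ≈ -2.1495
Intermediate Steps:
z(E) = -8 + 4*E² (z(E) = -8 + (E + E)*(E + E) = -8 + (2*E)*(2*E) = -8 + 4*E²)
M = -45517 (M = (-8 + 4*311²) - 1*432393 = (-8 + 4*96721) - 432393 = (-8 + 386884) - 432393 = 386876 - 432393 = -45517)
(v - 1*(-126909))/M = (-29070 - 1*(-126909))/(-45517) = (-29070 + 126909)*(-1/45517) = 97839*(-1/45517) = -97839/45517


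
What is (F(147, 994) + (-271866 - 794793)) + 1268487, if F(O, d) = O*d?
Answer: 347946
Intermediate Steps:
(F(147, 994) + (-271866 - 794793)) + 1268487 = (147*994 + (-271866 - 794793)) + 1268487 = (146118 - 1066659) + 1268487 = -920541 + 1268487 = 347946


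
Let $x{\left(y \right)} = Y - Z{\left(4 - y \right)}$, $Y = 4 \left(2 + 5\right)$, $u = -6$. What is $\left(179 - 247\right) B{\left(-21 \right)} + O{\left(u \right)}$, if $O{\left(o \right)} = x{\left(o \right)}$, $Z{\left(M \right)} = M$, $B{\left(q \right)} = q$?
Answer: $1446$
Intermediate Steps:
$Y = 28$ ($Y = 4 \cdot 7 = 28$)
$x{\left(y \right)} = 24 + y$ ($x{\left(y \right)} = 28 - \left(4 - y\right) = 28 + \left(-4 + y\right) = 24 + y$)
$O{\left(o \right)} = 24 + o$
$\left(179 - 247\right) B{\left(-21 \right)} + O{\left(u \right)} = \left(179 - 247\right) \left(-21\right) + \left(24 - 6\right) = \left(-68\right) \left(-21\right) + 18 = 1428 + 18 = 1446$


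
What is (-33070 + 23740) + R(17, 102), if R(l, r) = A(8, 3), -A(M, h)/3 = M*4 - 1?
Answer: -9423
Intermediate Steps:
A(M, h) = 3 - 12*M (A(M, h) = -3*(M*4 - 1) = -3*(4*M - 1) = -3*(-1 + 4*M) = 3 - 12*M)
R(l, r) = -93 (R(l, r) = 3 - 12*8 = 3 - 96 = -93)
(-33070 + 23740) + R(17, 102) = (-33070 + 23740) - 93 = -9330 - 93 = -9423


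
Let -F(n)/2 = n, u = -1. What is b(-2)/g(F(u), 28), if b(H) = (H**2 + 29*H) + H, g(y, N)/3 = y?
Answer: -28/3 ≈ -9.3333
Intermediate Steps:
F(n) = -2*n
g(y, N) = 3*y
b(H) = H**2 + 30*H
b(-2)/g(F(u), 28) = (-2*(30 - 2))/((3*(-2*(-1)))) = (-2*28)/((3*2)) = -56/6 = -56*1/6 = -28/3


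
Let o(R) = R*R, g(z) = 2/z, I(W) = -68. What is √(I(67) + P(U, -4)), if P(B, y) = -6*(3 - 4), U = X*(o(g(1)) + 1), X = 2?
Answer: I*√62 ≈ 7.874*I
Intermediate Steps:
o(R) = R²
U = 10 (U = 2*((2/1)² + 1) = 2*((2*1)² + 1) = 2*(2² + 1) = 2*(4 + 1) = 2*5 = 10)
P(B, y) = 6 (P(B, y) = -6*(-1) = 6)
√(I(67) + P(U, -4)) = √(-68 + 6) = √(-62) = I*√62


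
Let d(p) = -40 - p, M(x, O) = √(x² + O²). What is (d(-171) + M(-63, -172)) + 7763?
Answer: 7894 + √33553 ≈ 8077.2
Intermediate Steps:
M(x, O) = √(O² + x²)
(d(-171) + M(-63, -172)) + 7763 = ((-40 - 1*(-171)) + √((-172)² + (-63)²)) + 7763 = ((-40 + 171) + √(29584 + 3969)) + 7763 = (131 + √33553) + 7763 = 7894 + √33553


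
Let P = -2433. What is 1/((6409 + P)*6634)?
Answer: 1/26376784 ≈ 3.7912e-8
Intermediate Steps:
1/((6409 + P)*6634) = 1/((6409 - 2433)*6634) = (1/6634)/3976 = (1/3976)*(1/6634) = 1/26376784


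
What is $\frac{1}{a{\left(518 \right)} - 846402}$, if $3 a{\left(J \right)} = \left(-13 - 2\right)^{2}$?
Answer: $- \frac{1}{846327} \approx -1.1816 \cdot 10^{-6}$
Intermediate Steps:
$a{\left(J \right)} = 75$ ($a{\left(J \right)} = \frac{\left(-13 - 2\right)^{2}}{3} = \frac{\left(-15\right)^{2}}{3} = \frac{1}{3} \cdot 225 = 75$)
$\frac{1}{a{\left(518 \right)} - 846402} = \frac{1}{75 - 846402} = \frac{1}{-846327} = - \frac{1}{846327}$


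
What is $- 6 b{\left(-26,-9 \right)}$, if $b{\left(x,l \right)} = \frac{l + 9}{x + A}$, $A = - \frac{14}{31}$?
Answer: $0$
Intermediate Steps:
$A = - \frac{14}{31}$ ($A = \left(-14\right) \frac{1}{31} = - \frac{14}{31} \approx -0.45161$)
$b{\left(x,l \right)} = \frac{9 + l}{- \frac{14}{31} + x}$ ($b{\left(x,l \right)} = \frac{l + 9}{x - \frac{14}{31}} = \frac{9 + l}{- \frac{14}{31} + x}$)
$- 6 b{\left(-26,-9 \right)} = - 6 \frac{31 \left(9 - 9\right)}{-14 + 31 \left(-26\right)} = - 6 \cdot 31 \frac{1}{-14 - 806} \cdot 0 = - 6 \cdot 31 \frac{1}{-820} \cdot 0 = - 6 \cdot 31 \left(- \frac{1}{820}\right) 0 = \left(-6\right) 0 = 0$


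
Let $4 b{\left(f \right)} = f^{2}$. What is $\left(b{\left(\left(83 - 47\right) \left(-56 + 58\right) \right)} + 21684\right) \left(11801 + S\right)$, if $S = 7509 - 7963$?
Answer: $260754060$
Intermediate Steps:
$S = -454$ ($S = 7509 - 7963 = -454$)
$b{\left(f \right)} = \frac{f^{2}}{4}$
$\left(b{\left(\left(83 - 47\right) \left(-56 + 58\right) \right)} + 21684\right) \left(11801 + S\right) = \left(\frac{\left(\left(83 - 47\right) \left(-56 + 58\right)\right)^{2}}{4} + 21684\right) \left(11801 - 454\right) = \left(\frac{\left(36 \cdot 2\right)^{2}}{4} + 21684\right) 11347 = \left(\frac{72^{2}}{4} + 21684\right) 11347 = \left(\frac{1}{4} \cdot 5184 + 21684\right) 11347 = \left(1296 + 21684\right) 11347 = 22980 \cdot 11347 = 260754060$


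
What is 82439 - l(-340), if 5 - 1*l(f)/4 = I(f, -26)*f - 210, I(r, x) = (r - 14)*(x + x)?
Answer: -24953301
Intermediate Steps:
I(r, x) = 2*x*(-14 + r) (I(r, x) = (-14 + r)*(2*x) = 2*x*(-14 + r))
l(f) = 860 - 4*f*(728 - 52*f) (l(f) = 20 - 4*((2*(-26)*(-14 + f))*f - 210) = 20 - 4*((728 - 52*f)*f - 210) = 20 - 4*(f*(728 - 52*f) - 210) = 20 - 4*(-210 + f*(728 - 52*f)) = 20 + (840 - 4*f*(728 - 52*f)) = 860 - 4*f*(728 - 52*f))
82439 - l(-340) = 82439 - (860 + 208*(-340)*(-14 - 340)) = 82439 - (860 + 208*(-340)*(-354)) = 82439 - (860 + 25034880) = 82439 - 1*25035740 = 82439 - 25035740 = -24953301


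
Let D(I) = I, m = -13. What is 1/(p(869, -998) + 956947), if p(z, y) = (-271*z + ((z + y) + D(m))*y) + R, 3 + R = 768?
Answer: 1/863929 ≈ 1.1575e-6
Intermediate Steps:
R = 765 (R = -3 + 768 = 765)
p(z, y) = 765 - 271*z + y*(-13 + y + z) (p(z, y) = (-271*z + ((z + y) - 13)*y) + 765 = (-271*z + ((y + z) - 13)*y) + 765 = (-271*z + (-13 + y + z)*y) + 765 = (-271*z + y*(-13 + y + z)) + 765 = 765 - 271*z + y*(-13 + y + z))
1/(p(869, -998) + 956947) = 1/((765 + (-998)² - 271*869 - 13*(-998) - 998*869) + 956947) = 1/((765 + 996004 - 235499 + 12974 - 867262) + 956947) = 1/(-93018 + 956947) = 1/863929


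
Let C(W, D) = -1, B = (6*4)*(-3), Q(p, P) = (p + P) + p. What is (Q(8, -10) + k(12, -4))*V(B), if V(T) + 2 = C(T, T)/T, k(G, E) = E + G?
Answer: -1001/36 ≈ -27.806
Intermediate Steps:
Q(p, P) = P + 2*p (Q(p, P) = (P + p) + p = P + 2*p)
B = -72 (B = 24*(-3) = -72)
V(T) = -2 - 1/T
(Q(8, -10) + k(12, -4))*V(B) = ((-10 + 2*8) + (-4 + 12))*(-2 - 1/(-72)) = ((-10 + 16) + 8)*(-2 - 1*(-1/72)) = (6 + 8)*(-2 + 1/72) = 14*(-143/72) = -1001/36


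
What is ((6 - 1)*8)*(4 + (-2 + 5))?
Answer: 280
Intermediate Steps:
((6 - 1)*8)*(4 + (-2 + 5)) = (5*8)*(4 + 3) = 40*7 = 280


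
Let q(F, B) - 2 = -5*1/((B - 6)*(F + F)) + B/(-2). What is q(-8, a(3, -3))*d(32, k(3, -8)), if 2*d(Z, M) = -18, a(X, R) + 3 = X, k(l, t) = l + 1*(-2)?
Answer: -561/32 ≈ -17.531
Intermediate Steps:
k(l, t) = -2 + l (k(l, t) = l - 2 = -2 + l)
a(X, R) = -3 + X
d(Z, M) = -9 (d(Z, M) = (½)*(-18) = -9)
q(F, B) = 2 - B/2 - 5/(2*F*(-6 + B)) (q(F, B) = 2 + (-5*1/((B - 6)*(F + F)) + B/(-2)) = 2 + (-5*1/(2*F*(-6 + B)) + B*(-½)) = 2 + (-5*1/(2*F*(-6 + B)) - B/2) = 2 + (-5/(2*F*(-6 + B)) - B/2) = 2 + (-B/2 - 5/(2*F*(-6 + B))) = 2 - B/2 - 5/(2*F*(-6 + B)))
q(-8, a(3, -3))*d(32, k(3, -8)) = ((½)*(-5 - 24*(-8) - 1*(-8)*(-3 + 3)² + 10*(-3 + 3)*(-8))/(-8*(-6 + (-3 + 3))))*(-9) = ((½)*(-⅛)*(-5 + 192 - 1*(-8)*0² + 10*0*(-8))/(-6 + 0))*(-9) = ((½)*(-⅛)*(-5 + 192 - 1*(-8)*0 + 0)/(-6))*(-9) = ((½)*(-⅛)*(-⅙)*(-5 + 192 + 0 + 0))*(-9) = ((½)*(-⅛)*(-⅙)*187)*(-9) = (187/96)*(-9) = -561/32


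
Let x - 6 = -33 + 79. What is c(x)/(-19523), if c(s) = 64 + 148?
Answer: -212/19523 ≈ -0.010859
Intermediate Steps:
x = 52 (x = 6 + (-33 + 79) = 6 + 46 = 52)
c(s) = 212
c(x)/(-19523) = 212/(-19523) = 212*(-1/19523) = -212/19523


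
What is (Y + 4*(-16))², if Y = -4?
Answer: 4624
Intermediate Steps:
(Y + 4*(-16))² = (-4 + 4*(-16))² = (-4 - 64)² = (-68)² = 4624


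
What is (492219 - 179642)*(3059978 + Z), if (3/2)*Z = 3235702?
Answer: 4892248278026/3 ≈ 1.6307e+12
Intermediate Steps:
Z = 6471404/3 (Z = (⅔)*3235702 = 6471404/3 ≈ 2.1571e+6)
(492219 - 179642)*(3059978 + Z) = (492219 - 179642)*(3059978 + 6471404/3) = 312577*(15651338/3) = 4892248278026/3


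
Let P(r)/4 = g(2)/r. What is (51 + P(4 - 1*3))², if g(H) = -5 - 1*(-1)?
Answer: 1225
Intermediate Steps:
g(H) = -4 (g(H) = -5 + 1 = -4)
P(r) = -16/r (P(r) = 4*(-4/r) = -16/r)
(51 + P(4 - 1*3))² = (51 - 16/(4 - 1*3))² = (51 - 16/(4 - 3))² = (51 - 16/1)² = (51 - 16*1)² = (51 - 16)² = 35² = 1225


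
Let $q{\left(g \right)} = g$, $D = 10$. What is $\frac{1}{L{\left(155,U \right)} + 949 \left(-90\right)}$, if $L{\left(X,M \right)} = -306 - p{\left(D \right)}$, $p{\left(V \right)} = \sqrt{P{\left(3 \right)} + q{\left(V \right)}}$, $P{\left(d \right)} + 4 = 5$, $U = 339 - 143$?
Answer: $- \frac{85716}{7347232645} + \frac{\sqrt{11}}{7347232645} \approx -1.1666 \cdot 10^{-5}$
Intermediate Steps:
$U = 196$ ($U = 339 - 143 = 196$)
$P{\left(d \right)} = 1$ ($P{\left(d \right)} = -4 + 5 = 1$)
$p{\left(V \right)} = \sqrt{1 + V}$
$L{\left(X,M \right)} = -306 - \sqrt{11}$ ($L{\left(X,M \right)} = -306 - \sqrt{1 + 10} = -306 - \sqrt{11}$)
$\frac{1}{L{\left(155,U \right)} + 949 \left(-90\right)} = \frac{1}{\left(-306 - \sqrt{11}\right) + 949 \left(-90\right)} = \frac{1}{\left(-306 - \sqrt{11}\right) - 85410} = \frac{1}{-85716 - \sqrt{11}}$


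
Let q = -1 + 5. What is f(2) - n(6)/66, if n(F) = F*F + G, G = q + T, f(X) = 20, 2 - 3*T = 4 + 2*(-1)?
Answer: 640/33 ≈ 19.394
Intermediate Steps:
T = 0 (T = 2/3 - (4 + 2*(-1))/3 = 2/3 - (4 - 2)/3 = 2/3 - 1/3*2 = 2/3 - 2/3 = 0)
q = 4
G = 4 (G = 4 + 0 = 4)
n(F) = 4 + F**2 (n(F) = F*F + 4 = F**2 + 4 = 4 + F**2)
f(2) - n(6)/66 = 20 - (4 + 6**2)/66 = 20 - (4 + 36)/66 = 20 - 40/66 = 20 - 1*20/33 = 20 - 20/33 = 640/33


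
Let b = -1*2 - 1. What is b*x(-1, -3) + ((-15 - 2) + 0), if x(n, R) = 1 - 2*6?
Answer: 16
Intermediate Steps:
x(n, R) = -11 (x(n, R) = 1 - 12 = -11)
b = -3 (b = -2 - 1 = -3)
b*x(-1, -3) + ((-15 - 2) + 0) = -3*(-11) + ((-15 - 2) + 0) = 33 + (-17 + 0) = 33 - 17 = 16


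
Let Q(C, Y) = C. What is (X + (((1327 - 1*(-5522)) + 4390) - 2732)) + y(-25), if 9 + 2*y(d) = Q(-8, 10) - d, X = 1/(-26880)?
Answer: 228775679/26880 ≈ 8511.0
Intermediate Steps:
X = -1/26880 ≈ -3.7202e-5
y(d) = -17/2 - d/2 (y(d) = -9/2 + (-8 - d)/2 = -9/2 + (-4 - d/2) = -17/2 - d/2)
(X + (((1327 - 1*(-5522)) + 4390) - 2732)) + y(-25) = (-1/26880 + (((1327 - 1*(-5522)) + 4390) - 2732)) + (-17/2 - ½*(-25)) = (-1/26880 + (((1327 + 5522) + 4390) - 2732)) + (-17/2 + 25/2) = (-1/26880 + ((6849 + 4390) - 2732)) + 4 = (-1/26880 + (11239 - 2732)) + 4 = (-1/26880 + 8507) + 4 = 228668159/26880 + 4 = 228775679/26880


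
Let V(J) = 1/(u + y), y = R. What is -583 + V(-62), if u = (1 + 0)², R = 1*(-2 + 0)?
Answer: -584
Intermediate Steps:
R = -2 (R = 1*(-2) = -2)
u = 1 (u = 1² = 1)
y = -2
V(J) = -1 (V(J) = 1/(1 - 2) = 1/(-1) = -1)
-583 + V(-62) = -583 - 1 = -584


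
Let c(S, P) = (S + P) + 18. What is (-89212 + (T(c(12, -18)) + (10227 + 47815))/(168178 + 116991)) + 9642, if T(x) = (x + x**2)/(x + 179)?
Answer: -4333950303852/54467279 ≈ -79570.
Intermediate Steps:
c(S, P) = 18 + P + S (c(S, P) = (P + S) + 18 = 18 + P + S)
T(x) = (x + x**2)/(179 + x)
(-89212 + (T(c(12, -18)) + (10227 + 47815))/(168178 + 116991)) + 9642 = (-89212 + ((18 - 18 + 12)*(1 + (18 - 18 + 12))/(179 + (18 - 18 + 12)) + (10227 + 47815))/(168178 + 116991)) + 9642 = (-89212 + (12*(1 + 12)/(179 + 12) + 58042)/285169) + 9642 = (-89212 + (12*13/191 + 58042)*(1/285169)) + 9642 = (-89212 + (12*(1/191)*13 + 58042)*(1/285169)) + 9642 = (-89212 + (156/191 + 58042)*(1/285169)) + 9642 = (-89212 + (11086178/191)*(1/285169)) + 9642 = (-89212 + 11086178/54467279) + 9642 = -4859123807970/54467279 + 9642 = -4333950303852/54467279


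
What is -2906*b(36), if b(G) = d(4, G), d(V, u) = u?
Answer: -104616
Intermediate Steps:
b(G) = G
-2906*b(36) = -2906*36 = -104616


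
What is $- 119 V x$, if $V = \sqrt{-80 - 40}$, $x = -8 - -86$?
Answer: $- 18564 i \sqrt{30} \approx - 1.0168 \cdot 10^{5} i$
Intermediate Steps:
$x = 78$ ($x = -8 + 86 = 78$)
$V = 2 i \sqrt{30}$ ($V = \sqrt{-120} = 2 i \sqrt{30} \approx 10.954 i$)
$- 119 V x = - 119 \cdot 2 i \sqrt{30} \cdot 78 = - 238 i \sqrt{30} \cdot 78 = - 18564 i \sqrt{30}$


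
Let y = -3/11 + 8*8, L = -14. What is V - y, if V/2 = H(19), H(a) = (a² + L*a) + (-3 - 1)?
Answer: 1301/11 ≈ 118.27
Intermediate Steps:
y = 701/11 (y = -3*1/11 + 64 = -3/11 + 64 = 701/11 ≈ 63.727)
H(a) = -4 + a² - 14*a (H(a) = (a² - 14*a) + (-3 - 1) = (a² - 14*a) - 4 = -4 + a² - 14*a)
V = 182 (V = 2*(-4 + 19² - 14*19) = 2*(-4 + 361 - 266) = 2*91 = 182)
V - y = 182 - 1*701/11 = 182 - 701/11 = 1301/11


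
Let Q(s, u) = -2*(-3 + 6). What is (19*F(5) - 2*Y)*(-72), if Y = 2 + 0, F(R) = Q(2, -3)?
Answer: 8496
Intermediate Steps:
Q(s, u) = -6 (Q(s, u) = -2*3 = -6)
F(R) = -6
Y = 2
(19*F(5) - 2*Y)*(-72) = (19*(-6) - 2*2)*(-72) = (-114 - 4)*(-72) = -118*(-72) = 8496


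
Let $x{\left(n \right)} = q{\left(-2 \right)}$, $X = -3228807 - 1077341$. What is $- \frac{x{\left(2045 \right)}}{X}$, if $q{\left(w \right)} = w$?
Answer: $- \frac{1}{2153074} \approx -4.6445 \cdot 10^{-7}$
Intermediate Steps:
$X = -4306148$
$x{\left(n \right)} = -2$
$- \frac{x{\left(2045 \right)}}{X} = - \frac{-2}{-4306148} = - \frac{\left(-2\right) \left(-1\right)}{4306148} = \left(-1\right) \frac{1}{2153074} = - \frac{1}{2153074}$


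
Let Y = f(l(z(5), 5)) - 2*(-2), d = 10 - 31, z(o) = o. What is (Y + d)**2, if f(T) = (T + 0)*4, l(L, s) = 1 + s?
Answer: 49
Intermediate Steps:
f(T) = 4*T (f(T) = T*4 = 4*T)
d = -21
Y = 28 (Y = 4*(1 + 5) - 2*(-2) = 4*6 + 4 = 24 + 4 = 28)
(Y + d)**2 = (28 - 21)**2 = 7**2 = 49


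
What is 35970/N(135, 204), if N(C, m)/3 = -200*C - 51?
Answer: -11990/27051 ≈ -0.44324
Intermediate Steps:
N(C, m) = -153 - 600*C (N(C, m) = 3*(-200*C - 51) = 3*(-51 - 200*C) = -153 - 600*C)
35970/N(135, 204) = 35970/(-153 - 600*135) = 35970/(-153 - 81000) = 35970/(-81153) = 35970*(-1/81153) = -11990/27051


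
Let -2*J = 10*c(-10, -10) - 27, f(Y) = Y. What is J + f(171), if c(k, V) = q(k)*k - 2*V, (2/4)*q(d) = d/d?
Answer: 369/2 ≈ 184.50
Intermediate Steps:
q(d) = 2 (q(d) = 2*(d/d) = 2*1 = 2)
c(k, V) = -2*V + 2*k (c(k, V) = 2*k - 2*V = -2*V + 2*k)
J = 27/2 (J = -(10*(-2*(-10) + 2*(-10)) - 27)/2 = -(10*(20 - 20) - 27)/2 = -(10*0 - 27)/2 = -(0 - 27)/2 = -1/2*(-27) = 27/2 ≈ 13.500)
J + f(171) = 27/2 + 171 = 369/2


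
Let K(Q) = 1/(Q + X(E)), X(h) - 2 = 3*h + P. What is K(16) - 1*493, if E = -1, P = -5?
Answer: -4929/10 ≈ -492.90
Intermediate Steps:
X(h) = -3 + 3*h (X(h) = 2 + (3*h - 5) = 2 + (-5 + 3*h) = -3 + 3*h)
K(Q) = 1/(-6 + Q) (K(Q) = 1/(Q + (-3 + 3*(-1))) = 1/(Q + (-3 - 3)) = 1/(Q - 6) = 1/(-6 + Q))
K(16) - 1*493 = 1/(-6 + 16) - 1*493 = 1/10 - 493 = ⅒ - 493 = -4929/10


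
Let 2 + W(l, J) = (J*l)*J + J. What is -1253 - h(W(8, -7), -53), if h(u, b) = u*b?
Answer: 19046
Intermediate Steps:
W(l, J) = -2 + J + l*J² (W(l, J) = -2 + ((J*l)*J + J) = -2 + (l*J² + J) = -2 + (J + l*J²) = -2 + J + l*J²)
h(u, b) = b*u
-1253 - h(W(8, -7), -53) = -1253 - (-53)*(-2 - 7 + 8*(-7)²) = -1253 - (-53)*(-2 - 7 + 8*49) = -1253 - (-53)*(-2 - 7 + 392) = -1253 - (-53)*383 = -1253 - 1*(-20299) = -1253 + 20299 = 19046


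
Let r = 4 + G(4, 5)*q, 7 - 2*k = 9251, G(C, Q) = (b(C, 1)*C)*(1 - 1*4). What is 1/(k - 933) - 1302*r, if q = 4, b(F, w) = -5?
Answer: -1764756841/5555 ≈ -3.1769e+5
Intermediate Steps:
G(C, Q) = 15*C (G(C, Q) = (-5*C)*(1 - 1*4) = (-5*C)*(1 - 4) = -5*C*(-3) = 15*C)
k = -4622 (k = 7/2 - 1/2*9251 = 7/2 - 9251/2 = -4622)
r = 244 (r = 4 + (15*4)*4 = 4 + 60*4 = 4 + 240 = 244)
1/(k - 933) - 1302*r = 1/(-4622 - 933) - 1302*244 = 1/(-5555) - 317688 = -1/5555 - 317688 = -1764756841/5555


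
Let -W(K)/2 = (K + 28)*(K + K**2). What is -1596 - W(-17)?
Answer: 4388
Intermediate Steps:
W(K) = -2*(28 + K)*(K + K**2) (W(K) = -2*(K + 28)*(K + K**2) = -2*(28 + K)*(K + K**2))
-1596 - W(-17) = -1596 - (-2)*(-17)*(28 + (-17)**2 + 29*(-17)) = -1596 - (-2)*(-17)*(28 + 289 - 493) = -1596 - (-2)*(-17)*(-176) = -1596 - 1*(-5984) = -1596 + 5984 = 4388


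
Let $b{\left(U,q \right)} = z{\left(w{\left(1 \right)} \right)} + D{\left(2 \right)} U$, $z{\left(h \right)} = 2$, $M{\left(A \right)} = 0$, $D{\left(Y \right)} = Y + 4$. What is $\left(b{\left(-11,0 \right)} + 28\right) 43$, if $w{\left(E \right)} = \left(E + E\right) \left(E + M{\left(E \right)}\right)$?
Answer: $-1548$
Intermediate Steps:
$D{\left(Y \right)} = 4 + Y$
$w{\left(E \right)} = 2 E^{2}$ ($w{\left(E \right)} = \left(E + E\right) \left(E + 0\right) = 2 E E = 2 E^{2}$)
$b{\left(U,q \right)} = 2 + 6 U$ ($b{\left(U,q \right)} = 2 + \left(4 + 2\right) U = 2 + 6 U$)
$\left(b{\left(-11,0 \right)} + 28\right) 43 = \left(\left(2 + 6 \left(-11\right)\right) + 28\right) 43 = \left(\left(2 - 66\right) + 28\right) 43 = \left(-64 + 28\right) 43 = \left(-36\right) 43 = -1548$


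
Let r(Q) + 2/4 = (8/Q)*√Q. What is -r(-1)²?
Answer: 255/4 - 8*I ≈ 63.75 - 8.0*I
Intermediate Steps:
r(Q) = -½ + 8/√Q (r(Q) = -½ + (8/Q)*√Q = -½ + 8/√Q)
-r(-1)² = -(-½ + 8/√(-1))² = -(-½ + 8*(-I))² = -(-½ - 8*I)²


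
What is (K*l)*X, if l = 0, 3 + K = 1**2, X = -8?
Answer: 0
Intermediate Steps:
K = -2 (K = -3 + 1**2 = -3 + 1 = -2)
(K*l)*X = -2*0*(-8) = 0*(-8) = 0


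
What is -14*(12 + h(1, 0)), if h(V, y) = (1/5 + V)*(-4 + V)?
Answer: -588/5 ≈ -117.60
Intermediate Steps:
h(V, y) = (-4 + V)*(1/5 + V) (h(V, y) = (1/5 + V)*(-4 + V) = (-4 + V)*(1/5 + V))
-14*(12 + h(1, 0)) = -14*(12 + (-4/5 + 1**2 - 19/5*1)) = -14*(12 + (-4/5 + 1 - 19/5)) = -14*(12 - 18/5) = -14*42/5 = -588/5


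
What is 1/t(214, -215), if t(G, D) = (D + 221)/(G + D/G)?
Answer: 45581/1284 ≈ 35.499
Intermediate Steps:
t(G, D) = (221 + D)/(G + D/G)
1/t(214, -215) = 1/(214*(221 - 215)/(-215 + 214²)) = 1/(214*6/(-215 + 45796)) = 1/(214*6/45581) = 1/(214*(1/45581)*6) = 1/(1284/45581) = 45581/1284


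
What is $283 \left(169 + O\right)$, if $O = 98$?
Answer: $75561$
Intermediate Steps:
$283 \left(169 + O\right) = 283 \left(169 + 98\right) = 283 \cdot 267 = 75561$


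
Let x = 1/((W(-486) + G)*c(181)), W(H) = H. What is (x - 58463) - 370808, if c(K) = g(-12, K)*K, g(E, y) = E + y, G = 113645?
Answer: -1485887504275420/3461420651 ≈ -4.2927e+5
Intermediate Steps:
c(K) = K*(-12 + K) (c(K) = (-12 + K)*K = K*(-12 + K))
x = 1/3461420651 (x = 1/((-486 + 113645)*((181*(-12 + 181)))) = 1/(113159*((181*169))) = (1/113159)/30589 = (1/113159)*(1/30589) = 1/3461420651 ≈ 2.8890e-10)
(x - 58463) - 370808 = (1/3461420651 - 58463) - 370808 = -202365035519412/3461420651 - 370808 = -1485887504275420/3461420651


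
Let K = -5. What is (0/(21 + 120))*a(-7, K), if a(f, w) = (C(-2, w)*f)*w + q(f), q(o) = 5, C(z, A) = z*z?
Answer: 0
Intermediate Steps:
C(z, A) = z²
a(f, w) = 5 + 4*f*w (a(f, w) = ((-2)²*f)*w + 5 = (4*f)*w + 5 = 4*f*w + 5 = 5 + 4*f*w)
(0/(21 + 120))*a(-7, K) = (0/(21 + 120))*(5 + 4*(-7)*(-5)) = (0/141)*(5 + 140) = (0*(1/141))*145 = 0*145 = 0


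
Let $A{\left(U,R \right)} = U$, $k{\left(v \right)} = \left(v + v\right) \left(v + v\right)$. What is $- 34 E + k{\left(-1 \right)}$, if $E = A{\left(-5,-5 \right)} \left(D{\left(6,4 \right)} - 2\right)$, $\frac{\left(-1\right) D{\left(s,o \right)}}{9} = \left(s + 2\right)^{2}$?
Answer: $-98256$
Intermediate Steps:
$D{\left(s,o \right)} = - 9 \left(2 + s\right)^{2}$ ($D{\left(s,o \right)} = - 9 \left(s + 2\right)^{2} = - 9 \left(2 + s\right)^{2}$)
$k{\left(v \right)} = 4 v^{2}$ ($k{\left(v \right)} = 2 v 2 v = 4 v^{2}$)
$E = 2890$ ($E = - 5 \left(- 9 \left(2 + 6\right)^{2} - 2\right) = - 5 \left(- 9 \cdot 8^{2} - 2\right) = - 5 \left(\left(-9\right) 64 - 2\right) = - 5 \left(-576 - 2\right) = \left(-5\right) \left(-578\right) = 2890$)
$- 34 E + k{\left(-1 \right)} = \left(-34\right) 2890 + 4 \left(-1\right)^{2} = -98260 + 4 \cdot 1 = -98260 + 4 = -98256$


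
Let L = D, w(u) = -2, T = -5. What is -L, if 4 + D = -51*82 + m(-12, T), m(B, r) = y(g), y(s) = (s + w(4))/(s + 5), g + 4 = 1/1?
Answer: 8377/2 ≈ 4188.5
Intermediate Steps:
g = -3 (g = -4 + 1/1 = -4 + 1 = -3)
y(s) = (-2 + s)/(5 + s) (y(s) = (s - 2)/(s + 5) = (-2 + s)/(5 + s))
m(B, r) = -5/2 (m(B, r) = (-2 - 3)/(5 - 3) = -5/2)
D = -8377/2 (D = -4 + (-51*82 - 5/2) = -4 + (-4182 - 5/2) = -4 - 8369/2 = -8377/2 ≈ -4188.5)
L = -8377/2 ≈ -4188.5
-L = -1*(-8377/2) = 8377/2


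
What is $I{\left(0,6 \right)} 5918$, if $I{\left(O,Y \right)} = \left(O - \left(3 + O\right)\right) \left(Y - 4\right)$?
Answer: $-35508$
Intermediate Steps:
$I{\left(O,Y \right)} = 12 - 3 Y$ ($I{\left(O,Y \right)} = - 3 \left(-4 + Y\right) = 12 - 3 Y$)
$I{\left(0,6 \right)} 5918 = \left(12 - 18\right) 5918 = \left(-6\right) 5918 = -35508$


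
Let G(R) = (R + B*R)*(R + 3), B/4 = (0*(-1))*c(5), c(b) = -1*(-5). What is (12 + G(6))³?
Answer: 287496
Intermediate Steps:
c(b) = 5
B = 0 (B = 4*((0*(-1))*5) = 4*(0*5) = 4*0 = 0)
G(R) = R*(3 + R) (G(R) = (R + 0*R)*(R + 3) = (R + 0)*(3 + R) = R*(3 + R))
(12 + G(6))³ = (12 + 6*(3 + 6))³ = (12 + 6*9)³ = (12 + 54)³ = 66³ = 287496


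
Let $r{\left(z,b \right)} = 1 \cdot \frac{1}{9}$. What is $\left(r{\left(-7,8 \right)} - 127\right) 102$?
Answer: $- \frac{38828}{3} \approx -12943.0$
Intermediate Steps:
$r{\left(z,b \right)} = \frac{1}{9}$ ($r{\left(z,b \right)} = 1 \cdot \frac{1}{9} = \frac{1}{9}$)
$\left(r{\left(-7,8 \right)} - 127\right) 102 = \left(\frac{1}{9} - 127\right) 102 = \left(- \frac{1142}{9}\right) 102 = - \frac{38828}{3}$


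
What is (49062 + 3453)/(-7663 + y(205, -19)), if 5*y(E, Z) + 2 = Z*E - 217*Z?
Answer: -262575/38089 ≈ -6.8937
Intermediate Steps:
y(E, Z) = -2/5 - 217*Z/5 + E*Z/5 (y(E, Z) = -2/5 + (Z*E - 217*Z)/5 = -2/5 + (E*Z - 217*Z)/5 = -2/5 + (-217*Z + E*Z)/5 = -2/5 + (-217*Z/5 + E*Z/5) = -2/5 - 217*Z/5 + E*Z/5)
(49062 + 3453)/(-7663 + y(205, -19)) = (49062 + 3453)/(-7663 + (-2/5 - 217/5*(-19) + (1/5)*205*(-19))) = 52515/(-7663 + (-2/5 + 4123/5 - 779)) = 52515/(-7663 + 226/5) = 52515/(-38089/5) = 52515*(-5/38089) = -262575/38089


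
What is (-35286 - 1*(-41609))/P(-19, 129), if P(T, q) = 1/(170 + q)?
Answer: 1890577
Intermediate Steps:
(-35286 - 1*(-41609))/P(-19, 129) = (-35286 - 1*(-41609))/(1/(170 + 129)) = (-35286 + 41609)/(1/299) = 6323/(1/299) = 6323*299 = 1890577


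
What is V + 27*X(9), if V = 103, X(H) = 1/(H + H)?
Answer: 209/2 ≈ 104.50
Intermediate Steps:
X(H) = 1/(2*H)
V + 27*X(9) = 103 + 27*((½)/9) = 103 + 27*((½)*(⅑)) = 103 + 27*(1/18) = 103 + 3/2 = 209/2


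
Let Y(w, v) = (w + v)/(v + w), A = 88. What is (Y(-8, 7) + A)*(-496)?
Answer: -44144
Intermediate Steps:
Y(w, v) = 1 (Y(w, v) = (v + w)/(v + w) = 1)
(Y(-8, 7) + A)*(-496) = (1 + 88)*(-496) = 89*(-496) = -44144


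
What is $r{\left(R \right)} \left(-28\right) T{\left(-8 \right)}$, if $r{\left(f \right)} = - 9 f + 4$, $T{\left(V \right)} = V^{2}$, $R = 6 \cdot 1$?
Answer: $89600$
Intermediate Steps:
$R = 6$
$r{\left(f \right)} = 4 - 9 f$
$r{\left(R \right)} \left(-28\right) T{\left(-8 \right)} = \left(4 - 54\right) \left(-28\right) \left(-8\right)^{2} = \left(4 - 54\right) \left(-28\right) 64 = \left(-50\right) \left(-28\right) 64 = 1400 \cdot 64 = 89600$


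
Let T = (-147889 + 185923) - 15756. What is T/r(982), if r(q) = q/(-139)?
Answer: -1548321/491 ≈ -3153.4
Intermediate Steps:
r(q) = -q/139 (r(q) = q*(-1/139) = -q/139)
T = 22278 (T = 38034 - 15756 = 22278)
T/r(982) = 22278/((-1/139*982)) = 22278/(-982/139) = 22278*(-139/982) = -1548321/491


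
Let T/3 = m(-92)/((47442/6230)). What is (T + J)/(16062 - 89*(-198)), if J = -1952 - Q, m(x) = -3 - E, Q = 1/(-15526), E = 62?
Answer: -242779107007/4135185338088 ≈ -0.058711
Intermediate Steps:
Q = -1/15526 ≈ -6.4408e-5
m(x) = -65 (m(x) = -3 - 1*62 = -3 - 62 = -65)
J = -30306751/15526 (J = -1952 - 1*(-1/15526) = -1952 + 1/15526 = -30306751/15526 ≈ -1952.0)
T = -202475/7907 (T = 3*(-65/(47442/6230)) = 3*(-65/(47442*(1/6230))) = 3*(-65/23721/3115) = 3*(-65*3115/23721) = 3*(-202475/23721) = -202475/7907 ≈ -25.607)
(T + J)/(16062 - 89*(-198)) = (-202475/7907 - 30306751/15526)/(16062 - 89*(-198)) = -242779107007/(122764082*(16062 + 17622)) = -242779107007/122764082/33684 = -242779107007/122764082*1/33684 = -242779107007/4135185338088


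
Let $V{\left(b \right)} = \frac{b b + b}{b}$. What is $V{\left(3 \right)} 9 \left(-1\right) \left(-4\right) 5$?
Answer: $720$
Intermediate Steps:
$V{\left(b \right)} = \frac{b + b^{2}}{b}$ ($V{\left(b \right)} = \frac{b^{2} + b}{b} = \frac{b + b^{2}}{b}$)
$V{\left(3 \right)} 9 \left(-1\right) \left(-4\right) 5 = \left(1 + 3\right) 9 \left(-1\right) \left(-4\right) 5 = 4 \cdot 9 \cdot 4 \cdot 5 = 36 \cdot 20 = 720$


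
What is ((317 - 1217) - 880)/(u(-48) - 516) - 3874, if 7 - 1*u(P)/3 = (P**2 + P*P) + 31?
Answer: -13957577/3603 ≈ -3873.9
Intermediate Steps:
u(P) = -72 - 6*P**2 (u(P) = 21 - 3*((P**2 + P*P) + 31) = 21 - 3*((P**2 + P**2) + 31) = 21 - 3*(2*P**2 + 31) = 21 - 3*(31 + 2*P**2) = 21 + (-93 - 6*P**2) = -72 - 6*P**2)
((317 - 1217) - 880)/(u(-48) - 516) - 3874 = ((317 - 1217) - 880)/((-72 - 6*(-48)**2) - 516) - 3874 = (-900 - 880)/((-72 - 6*2304) - 516) - 3874 = -1780/((-72 - 13824) - 516) - 3874 = -1780/(-13896 - 516) - 3874 = -1780/(-14412) - 3874 = -1780*(-1/14412) - 3874 = 445/3603 - 3874 = -13957577/3603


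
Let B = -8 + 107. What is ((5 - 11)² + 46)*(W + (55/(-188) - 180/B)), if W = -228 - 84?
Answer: -26632821/1034 ≈ -25757.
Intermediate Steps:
B = 99
W = -312
((5 - 11)² + 46)*(W + (55/(-188) - 180/B)) = ((5 - 11)² + 46)*(-312 + (55/(-188) - 180/99)) = ((-6)² + 46)*(-312 + (55*(-1/188) - 180*1/99)) = (36 + 46)*(-312 + (-55/188 - 20/11)) = 82*(-312 - 4365/2068) = 82*(-649581/2068) = -26632821/1034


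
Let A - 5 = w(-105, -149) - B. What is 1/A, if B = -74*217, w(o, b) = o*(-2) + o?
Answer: 1/16168 ≈ 6.1851e-5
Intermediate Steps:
w(o, b) = -o (w(o, b) = -2*o + o = -o)
B = -16058
A = 16168 (A = 5 + (-1*(-105) - 1*(-16058)) = 5 + (105 + 16058) = 5 + 16163 = 16168)
1/A = 1/16168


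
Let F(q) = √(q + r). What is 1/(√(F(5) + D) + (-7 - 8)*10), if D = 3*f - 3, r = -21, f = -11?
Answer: -1/(150 - √(-36 + 4*I)) ≈ -0.0066707 - 0.00026783*I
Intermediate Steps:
D = -36 (D = 3*(-11) - 3 = -33 - 3 = -36)
F(q) = √(-21 + q) (F(q) = √(q - 21) = √(-21 + q))
1/(√(F(5) + D) + (-7 - 8)*10) = 1/(√(√(-21 + 5) - 36) + (-7 - 8)*10) = 1/(√(√(-16) - 36) - 15*10) = 1/(√(4*I - 36) - 150) = 1/(√(-36 + 4*I) - 150) = 1/(-150 + √(-36 + 4*I))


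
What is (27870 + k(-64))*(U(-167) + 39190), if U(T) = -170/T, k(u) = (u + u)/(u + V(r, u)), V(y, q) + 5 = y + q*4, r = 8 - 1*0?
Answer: 57823654818200/52939 ≈ 1.0923e+9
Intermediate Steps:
r = 8 (r = 8 + 0 = 8)
V(y, q) = -5 + y + 4*q (V(y, q) = -5 + (y + q*4) = -5 + (y + 4*q) = -5 + y + 4*q)
k(u) = 2*u/(3 + 5*u) (k(u) = (u + u)/(u + (-5 + 8 + 4*u)) = (2*u)/(u + (3 + 4*u)) = (2*u)/(3 + 5*u) = 2*u/(3 + 5*u))
(27870 + k(-64))*(U(-167) + 39190) = (27870 + 2*(-64)/(3 + 5*(-64)))*(-170/(-167) + 39190) = (27870 + 2*(-64)/(3 - 320))*(-170*(-1/167) + 39190) = (27870 + 2*(-64)/(-317))*(170/167 + 39190) = (27870 + 2*(-64)*(-1/317))*(6544900/167) = (27870 + 128/317)*(6544900/167) = (8834918/317)*(6544900/167) = 57823654818200/52939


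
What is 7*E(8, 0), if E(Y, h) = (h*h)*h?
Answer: 0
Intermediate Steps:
E(Y, h) = h³ (E(Y, h) = h²*h = h³)
7*E(8, 0) = 7*0³ = 7*0 = 0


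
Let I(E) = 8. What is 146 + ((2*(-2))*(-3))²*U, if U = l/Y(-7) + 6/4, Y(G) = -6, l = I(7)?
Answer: 170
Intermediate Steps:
l = 8
U = ⅙ (U = 8/(-6) + 6/4 = 8*(-⅙) + 6*(¼) = -4/3 + 3/2 = ⅙ ≈ 0.16667)
146 + ((2*(-2))*(-3))²*U = 146 + ((2*(-2))*(-3))²*(⅙) = 146 + (-4*(-3))²*(⅙) = 146 + 12²*(⅙) = 146 + 144*(⅙) = 146 + 24 = 170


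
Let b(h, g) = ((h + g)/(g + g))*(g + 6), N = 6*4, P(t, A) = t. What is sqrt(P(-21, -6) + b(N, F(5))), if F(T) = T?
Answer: sqrt(1090)/10 ≈ 3.3015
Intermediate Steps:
N = 24
b(h, g) = (6 + g)*(g + h)/(2*g) (b(h, g) = ((g + h)/((2*g)))*(6 + g) = ((g + h)*(1/(2*g)))*(6 + g) = ((g + h)/(2*g))*(6 + g) = (6 + g)*(g + h)/(2*g))
sqrt(P(-21, -6) + b(N, F(5))) = sqrt(-21 + (1/2)*(6*24 + 5*(6 + 5 + 24))/5) = sqrt(-21 + (1/2)*(1/5)*(144 + 5*35)) = sqrt(-21 + (1/2)*(1/5)*(144 + 175)) = sqrt(-21 + (1/2)*(1/5)*319) = sqrt(-21 + 319/10) = sqrt(109/10) = sqrt(1090)/10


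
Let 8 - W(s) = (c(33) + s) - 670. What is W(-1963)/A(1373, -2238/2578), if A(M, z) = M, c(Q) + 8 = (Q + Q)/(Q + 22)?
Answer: 13239/6865 ≈ 1.9285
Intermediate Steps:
c(Q) = -8 + 2*Q/(22 + Q) (c(Q) = -8 + (Q + Q)/(Q + 22) = -8 + (2*Q)/(22 + Q) = -8 + 2*Q/(22 + Q))
W(s) = 3424/5 - s (W(s) = 8 - ((2*(-88 - 3*33)/(22 + 33) + s) - 670) = 8 - ((2*(-88 - 99)/55 + s) - 670) = 8 - ((2*(1/55)*(-187) + s) - 670) = 8 - ((-34/5 + s) - 670) = 8 - (-3384/5 + s) = 8 + (3384/5 - s) = 3424/5 - s)
W(-1963)/A(1373, -2238/2578) = (3424/5 - 1*(-1963))/1373 = (3424/5 + 1963)*(1/1373) = (13239/5)*(1/1373) = 13239/6865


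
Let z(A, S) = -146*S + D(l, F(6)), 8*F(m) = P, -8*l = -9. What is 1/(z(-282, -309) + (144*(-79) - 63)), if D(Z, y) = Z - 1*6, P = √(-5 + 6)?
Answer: 8/269361 ≈ 2.9700e-5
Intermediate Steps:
l = 9/8 (l = -⅛*(-9) = 9/8 ≈ 1.1250)
P = 1 (P = √1 = 1)
F(m) = ⅛ (F(m) = (⅛)*1 = ⅛)
D(Z, y) = -6 + Z (D(Z, y) = Z - 6 = -6 + Z)
z(A, S) = -39/8 - 146*S (z(A, S) = -146*S + (-6 + 9/8) = -146*S - 39/8 = -39/8 - 146*S)
1/(z(-282, -309) + (144*(-79) - 63)) = 1/((-39/8 - 146*(-309)) + (144*(-79) - 63)) = 1/((-39/8 + 45114) + (-11376 - 63)) = 1/(360873/8 - 11439) = 1/(269361/8) = 8/269361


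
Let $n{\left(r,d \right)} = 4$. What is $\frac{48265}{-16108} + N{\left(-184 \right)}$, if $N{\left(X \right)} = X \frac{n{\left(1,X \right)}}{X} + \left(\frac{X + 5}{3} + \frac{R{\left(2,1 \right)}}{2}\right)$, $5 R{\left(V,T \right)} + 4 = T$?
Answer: $- \frac{14246641}{241620} \approx -58.963$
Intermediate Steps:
$R{\left(V,T \right)} = - \frac{4}{5} + \frac{T}{5}$
$N{\left(X \right)} = \frac{161}{30} + \frac{X}{3}$ ($N{\left(X \right)} = X \frac{4}{X} + \left(\frac{X + 5}{3} + \frac{- \frac{4}{5} + \frac{1}{5} \cdot 1}{2}\right) = 4 + \left(\left(5 + X\right) \frac{1}{3} + \left(- \frac{4}{5} + \frac{1}{5}\right) \frac{1}{2}\right) = 4 + \left(\left(\frac{5}{3} + \frac{X}{3}\right) - \frac{3}{10}\right) = 4 + \left(\frac{41}{30} + \frac{X}{3}\right) = \frac{161}{30} + \frac{X}{3}$)
$\frac{48265}{-16108} + N{\left(-184 \right)} = \frac{48265}{-16108} + \left(\frac{161}{30} + \frac{1}{3} \left(-184\right)\right) = 48265 \left(- \frac{1}{16108}\right) + \left(\frac{161}{30} - \frac{184}{3}\right) = - \frac{48265}{16108} - \frac{1679}{30} = - \frac{14246641}{241620}$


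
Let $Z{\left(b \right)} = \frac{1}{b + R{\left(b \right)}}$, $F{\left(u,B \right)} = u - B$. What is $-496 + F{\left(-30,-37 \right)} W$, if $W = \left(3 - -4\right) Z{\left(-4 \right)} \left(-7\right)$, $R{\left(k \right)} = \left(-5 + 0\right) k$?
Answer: $- \frac{8279}{16} \approx -517.44$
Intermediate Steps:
$R{\left(k \right)} = - 5 k$
$Z{\left(b \right)} = - \frac{1}{4 b}$ ($Z{\left(b \right)} = \frac{1}{b - 5 b} = \frac{1}{\left(-4\right) b} = - \frac{1}{4 b}$)
$W = - \frac{49}{16}$ ($W = \left(3 - -4\right) \left(- \frac{1}{4 \left(-4\right)}\right) \left(-7\right) = \left(3 + 4\right) \left(\left(- \frac{1}{4}\right) \left(- \frac{1}{4}\right)\right) \left(-7\right) = 7 \cdot \frac{1}{16} \left(-7\right) = \frac{7}{16} \left(-7\right) = - \frac{49}{16} \approx -3.0625$)
$-496 + F{\left(-30,-37 \right)} W = -496 + \left(-30 - -37\right) \left(- \frac{49}{16}\right) = -496 + \left(-30 + 37\right) \left(- \frac{49}{16}\right) = -496 + 7 \left(- \frac{49}{16}\right) = -496 - \frac{343}{16} = - \frac{8279}{16}$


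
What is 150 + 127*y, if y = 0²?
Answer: 150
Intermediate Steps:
y = 0
150 + 127*y = 150 + 127*0 = 150 + 0 = 150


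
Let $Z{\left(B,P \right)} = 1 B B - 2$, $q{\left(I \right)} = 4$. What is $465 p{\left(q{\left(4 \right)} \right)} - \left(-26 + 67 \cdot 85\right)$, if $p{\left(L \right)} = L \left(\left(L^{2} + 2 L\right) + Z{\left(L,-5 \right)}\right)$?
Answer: $65011$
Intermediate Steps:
$Z{\left(B,P \right)} = -2 + B^{2}$ ($Z{\left(B,P \right)} = B B - 2 = B^{2} - 2 = -2 + B^{2}$)
$p{\left(L \right)} = L \left(-2 + 2 L + 2 L^{2}\right)$ ($p{\left(L \right)} = L \left(\left(L^{2} + 2 L\right) + \left(-2 + L^{2}\right)\right) = L \left(-2 + 2 L + 2 L^{2}\right)$)
$465 p{\left(q{\left(4 \right)} \right)} - \left(-26 + 67 \cdot 85\right) = 465 \cdot 2 \cdot 4 \left(-1 + 4 + 4^{2}\right) - \left(-26 + 67 \cdot 85\right) = 465 \cdot 2 \cdot 4 \left(-1 + 4 + 16\right) - \left(-26 + 5695\right) = 465 \cdot 2 \cdot 4 \cdot 19 - 5669 = 465 \cdot 152 - 5669 = 70680 - 5669 = 65011$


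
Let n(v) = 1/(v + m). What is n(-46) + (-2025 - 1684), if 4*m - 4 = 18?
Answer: -300431/81 ≈ -3709.0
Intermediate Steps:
m = 11/2 (m = 1 + (1/4)*18 = 1 + 9/2 = 11/2 ≈ 5.5000)
n(v) = 1/(11/2 + v) (n(v) = 1/(v + 11/2) = 1/(11/2 + v))
n(-46) + (-2025 - 1684) = 2/(11 + 2*(-46)) + (-2025 - 1684) = 2/(11 - 92) - 3709 = 2/(-81) - 3709 = 2*(-1/81) - 3709 = -2/81 - 3709 = -300431/81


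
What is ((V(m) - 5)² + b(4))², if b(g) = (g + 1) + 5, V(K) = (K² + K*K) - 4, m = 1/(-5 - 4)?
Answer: 353001151321/43046721 ≈ 8200.4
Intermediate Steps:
m = -⅑ (m = 1/(-9) = -⅑ ≈ -0.11111)
V(K) = -4 + 2*K² (V(K) = (K² + K²) - 4 = 2*K² - 4 = -4 + 2*K²)
b(g) = 6 + g (b(g) = (1 + g) + 5 = 6 + g)
((V(m) - 5)² + b(4))² = (((-4 + 2*(-⅑)²) - 5)² + (6 + 4))² = (((-4 + 2*(1/81)) - 5)² + 10)² = (((-4 + 2/81) - 5)² + 10)² = ((-322/81 - 5)² + 10)² = ((-727/81)² + 10)² = (528529/6561 + 10)² = (594139/6561)² = 353001151321/43046721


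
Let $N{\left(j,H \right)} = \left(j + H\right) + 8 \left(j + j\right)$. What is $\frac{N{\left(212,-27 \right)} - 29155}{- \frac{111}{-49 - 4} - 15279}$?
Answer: $\frac{1537}{918} \approx 1.6743$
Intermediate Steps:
$N{\left(j,H \right)} = H + 17 j$ ($N{\left(j,H \right)} = \left(H + j\right) + 8 \cdot 2 j = \left(H + j\right) + 16 j = H + 17 j$)
$\frac{N{\left(212,-27 \right)} - 29155}{- \frac{111}{-49 - 4} - 15279} = \frac{\left(-27 + 17 \cdot 212\right) - 29155}{- \frac{111}{-49 - 4} - 15279} = \frac{\left(-27 + 3604\right) - 29155}{- \frac{111}{-53} - 15279} = \frac{3577 - 29155}{\left(-111\right) \left(- \frac{1}{53}\right) - 15279} = - \frac{25578}{\frac{111}{53} - 15279} = - \frac{25578}{- \frac{809676}{53}} = \left(-25578\right) \left(- \frac{53}{809676}\right) = \frac{1537}{918}$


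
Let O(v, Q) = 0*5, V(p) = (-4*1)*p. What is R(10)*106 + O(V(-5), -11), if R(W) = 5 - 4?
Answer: 106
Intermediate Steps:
V(p) = -4*p
O(v, Q) = 0
R(W) = 1
R(10)*106 + O(V(-5), -11) = 1*106 + 0 = 106 + 0 = 106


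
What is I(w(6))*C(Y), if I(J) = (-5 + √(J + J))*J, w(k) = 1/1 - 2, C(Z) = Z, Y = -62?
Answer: -310 + 62*I*√2 ≈ -310.0 + 87.681*I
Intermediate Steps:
w(k) = -1 (w(k) = 1 - 2 = -1)
I(J) = J*(-5 + √2*√J) (I(J) = (-5 + √(2*J))*J = (-5 + √2*√J)*J = J*(-5 + √2*√J))
I(w(6))*C(Y) = (-5*(-1) + √2*(-1)^(3/2))*(-62) = (5 + √2*(-I))*(-62) = (5 - I*√2)*(-62) = -310 + 62*I*√2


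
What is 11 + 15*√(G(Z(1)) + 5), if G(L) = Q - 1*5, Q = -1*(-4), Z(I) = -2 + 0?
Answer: 41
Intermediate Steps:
Z(I) = -2
Q = 4
G(L) = -1 (G(L) = 4 - 1*5 = 4 - 5 = -1)
11 + 15*√(G(Z(1)) + 5) = 11 + 15*√(-1 + 5) = 11 + 15*√4 = 11 + 15*2 = 11 + 30 = 41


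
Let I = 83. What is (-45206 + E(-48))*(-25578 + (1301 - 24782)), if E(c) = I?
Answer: 2213689257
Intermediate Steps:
E(c) = 83
(-45206 + E(-48))*(-25578 + (1301 - 24782)) = (-45206 + 83)*(-25578 + (1301 - 24782)) = -45123*(-25578 - 23481) = -45123*(-49059) = 2213689257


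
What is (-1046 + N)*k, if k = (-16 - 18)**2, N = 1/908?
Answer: -274482663/227 ≈ -1.2092e+6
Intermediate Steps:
N = 1/908 ≈ 0.0011013
k = 1156 (k = (-34)**2 = 1156)
(-1046 + N)*k = (-1046 + 1/908)*1156 = -949767/908*1156 = -274482663/227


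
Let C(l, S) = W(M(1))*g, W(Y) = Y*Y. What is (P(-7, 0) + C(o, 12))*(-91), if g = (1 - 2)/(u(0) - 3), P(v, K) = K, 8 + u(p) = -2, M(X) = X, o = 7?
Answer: -7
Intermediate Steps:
u(p) = -10 (u(p) = -8 - 2 = -10)
W(Y) = Y**2
g = 1/13 (g = (1 - 2)/(-10 - 3) = -1/(-13) = -1*(-1/13) = 1/13 ≈ 0.076923)
C(l, S) = 1/13 (C(l, S) = 1**2*(1/13) = 1*(1/13) = 1/13)
(P(-7, 0) + C(o, 12))*(-91) = (0 + 1/13)*(-91) = (1/13)*(-91) = -7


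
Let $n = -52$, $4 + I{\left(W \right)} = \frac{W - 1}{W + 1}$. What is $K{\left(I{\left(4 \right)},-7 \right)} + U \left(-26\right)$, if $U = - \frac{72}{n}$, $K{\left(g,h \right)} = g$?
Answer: $- \frac{197}{5} \approx -39.4$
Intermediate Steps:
$I{\left(W \right)} = -4 + \frac{-1 + W}{1 + W}$ ($I{\left(W \right)} = -4 + \frac{W - 1}{W + 1} = -4 + \frac{-1 + W}{1 + W}$)
$U = \frac{18}{13}$ ($U = - \frac{72}{-52} = \left(-72\right) \left(- \frac{1}{52}\right) = \frac{18}{13} \approx 1.3846$)
$K{\left(I{\left(4 \right)},-7 \right)} + U \left(-26\right) = \frac{-5 - 12}{1 + 4} + \frac{18}{13} \left(-26\right) = \frac{-5 - 12}{5} - 36 = \frac{1}{5} \left(-17\right) - 36 = - \frac{17}{5} - 36 = - \frac{197}{5}$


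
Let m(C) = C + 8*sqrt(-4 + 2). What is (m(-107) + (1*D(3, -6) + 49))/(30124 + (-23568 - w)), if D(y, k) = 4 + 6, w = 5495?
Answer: -48/1061 + 8*I*sqrt(2)/1061 ≈ -0.04524 + 0.010663*I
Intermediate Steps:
D(y, k) = 10
m(C) = C + 8*I*sqrt(2) (m(C) = C + 8*sqrt(-2) = C + 8*(I*sqrt(2)) = C + 8*I*sqrt(2))
(m(-107) + (1*D(3, -6) + 49))/(30124 + (-23568 - w)) = ((-107 + 8*I*sqrt(2)) + (1*10 + 49))/(30124 + (-23568 - 1*5495)) = ((-107 + 8*I*sqrt(2)) + (10 + 49))/(30124 + (-23568 - 5495)) = ((-107 + 8*I*sqrt(2)) + 59)/(30124 - 29063) = (-48 + 8*I*sqrt(2))/1061 = (-48 + 8*I*sqrt(2))*(1/1061) = -48/1061 + 8*I*sqrt(2)/1061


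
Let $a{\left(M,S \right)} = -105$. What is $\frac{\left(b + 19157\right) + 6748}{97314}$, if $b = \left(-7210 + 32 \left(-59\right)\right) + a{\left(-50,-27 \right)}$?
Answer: $\frac{1193}{6951} \approx 0.17163$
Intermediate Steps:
$b = -9203$ ($b = \left(-7210 + 32 \left(-59\right)\right) - 105 = \left(-7210 - 1888\right) - 105 = -9098 - 105 = -9203$)
$\frac{\left(b + 19157\right) + 6748}{97314} = \frac{\left(-9203 + 19157\right) + 6748}{97314} = \left(9954 + 6748\right) \frac{1}{97314} = 16702 \cdot \frac{1}{97314} = \frac{1193}{6951}$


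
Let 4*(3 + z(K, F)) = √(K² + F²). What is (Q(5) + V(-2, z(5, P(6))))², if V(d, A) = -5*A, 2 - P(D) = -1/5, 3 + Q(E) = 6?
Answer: (-72 + √746)²/16 ≈ 124.81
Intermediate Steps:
Q(E) = 3 (Q(E) = -3 + 6 = 3)
P(D) = 11/5 (P(D) = 2 - (-1)/5 = 2 - 1*(-⅕) = 2 + ⅕ = 11/5)
z(K, F) = -3 + √(F² + K²)/4 (z(K, F) = -3 + √(K² + F²)/4 = -3 + √(F² + K²)/4)
(Q(5) + V(-2, z(5, P(6))))² = (3 - 5*(-3 + √((11/5)² + 5²)/4))² = (3 - 5*(-3 + √(121/25 + 25)/4))² = (3 - 5*(-3 + √(746/25)/4))² = (3 - 5*(-3 + (√746/5)/4))² = (3 - 5*(-3 + √746/20))² = (3 + (15 - √746/4))² = (18 - √746/4)²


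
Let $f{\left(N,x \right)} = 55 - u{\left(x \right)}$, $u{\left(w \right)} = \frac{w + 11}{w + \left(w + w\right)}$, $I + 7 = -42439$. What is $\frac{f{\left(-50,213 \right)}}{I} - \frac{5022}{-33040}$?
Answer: $\frac{33764471507}{224035930440} \approx 0.15071$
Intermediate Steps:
$I = -42446$ ($I = -7 - 42439 = -42446$)
$u{\left(w \right)} = \frac{11 + w}{3 w}$ ($u{\left(w \right)} = \frac{11 + w}{w + 2 w} = \frac{11 + w}{3 w}$)
$f{\left(N,x \right)} = 55 - \frac{11 + x}{3 x}$
$\frac{f{\left(-50,213 \right)}}{I} - \frac{5022}{-33040} = \frac{\frac{1}{3} \cdot \frac{1}{213} \left(-11 + 164 \cdot 213\right)}{-42446} - \frac{5022}{-33040} = \frac{1}{3} \cdot \frac{1}{213} \left(-11 + 34932\right) \left(- \frac{1}{42446}\right) - - \frac{2511}{16520} = \frac{1}{3} \cdot \frac{1}{213} \cdot 34921 \left(- \frac{1}{42446}\right) + \frac{2511}{16520} = \frac{34921}{639} \left(- \frac{1}{42446}\right) + \frac{2511}{16520} = - \frac{34921}{27122994} + \frac{2511}{16520} = \frac{33764471507}{224035930440}$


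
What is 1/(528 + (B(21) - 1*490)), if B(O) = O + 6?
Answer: 1/65 ≈ 0.015385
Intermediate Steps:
B(O) = 6 + O
1/(528 + (B(21) - 1*490)) = 1/(528 + ((6 + 21) - 1*490)) = 1/(528 + (27 - 490)) = 1/(528 - 463) = 1/65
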